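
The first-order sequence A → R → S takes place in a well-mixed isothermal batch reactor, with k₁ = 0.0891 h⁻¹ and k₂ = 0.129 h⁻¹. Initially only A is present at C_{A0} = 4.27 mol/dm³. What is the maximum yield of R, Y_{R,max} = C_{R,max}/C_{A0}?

At the optimum, C_{R,max}/C_{A0} = (k₁/k₂)^[k₂/(k₂−k₁)].
= (0.0891/0.129)^(0.129/(0.129−0.0891)) = (0.6907)^(3.233) = 0.3023.

0.302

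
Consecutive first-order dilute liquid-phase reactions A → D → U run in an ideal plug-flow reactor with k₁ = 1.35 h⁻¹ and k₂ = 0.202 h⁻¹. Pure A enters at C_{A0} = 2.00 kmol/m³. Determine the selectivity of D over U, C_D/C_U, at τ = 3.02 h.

1.70

The intermediate concentration in a first-order A→B→C sequence is C_D = k₁C_{A0}(e^(−k₁τ) − e^(−k₂τ))/(k₂−k₁).
e^(−k₁τ) = e^(−1.35×3.02) = e^(−4.077) = 0.01696; e^(−k₂τ) = e^(−0.6100) = 0.5433.
C_D = 1.35×2.00/(0.202−1.35) × (0.01696−0.5433) = (-2.352)×(-0.5264) = 1.238 kmol/m³.
C_A = C_{A0}e^(−k₁τ) = 0.03392 kmol/m³, so C_U = C_{A0}−C_A−C_D = 0.7281 kmol/m³; C_D/C_U = 1.70.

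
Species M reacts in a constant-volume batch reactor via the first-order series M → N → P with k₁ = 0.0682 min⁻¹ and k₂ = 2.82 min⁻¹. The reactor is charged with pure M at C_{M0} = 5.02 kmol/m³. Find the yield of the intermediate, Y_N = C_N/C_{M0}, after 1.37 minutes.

0.0221

For first-order series with pure M initially, C_N(t) = k₁C_{M0}/(k₂−k₁)·(e^(−k₁t) − e^(−k₂t)).
e^(−k₁t) = e^(−0.0682×1.37) = e^(−0.09343) = 0.9108; e^(−k₂t) = e^(−3.863) = 0.02100.
C_N = 0.0682×5.02/(2.82−0.0682) × (0.9108−0.02100) = 0.1244×0.8898 = 0.1107 kmol/m³.
Y_N = C_N/C_{M0} = 0.1107/5.02 = 0.0221.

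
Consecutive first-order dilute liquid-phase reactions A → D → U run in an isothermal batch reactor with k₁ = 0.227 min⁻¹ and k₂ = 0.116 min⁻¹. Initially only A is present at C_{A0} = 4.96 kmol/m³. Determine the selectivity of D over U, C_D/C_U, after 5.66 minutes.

Solving the coupled first-order balances gives C_D(t) = [k₁/(k₂−k₁)]·C_{A0}·(e^(−k₁t) − e^(−k₂t)).
e^(−k₁t) = e^(−0.227×5.66) = e^(−1.285) = 0.2767; e^(−k₂t) = e^(−0.6566) = 0.5186.
C_D = 0.227×4.96/(0.116−0.227) × (0.2767−0.5186) = (-10.14)×(-0.2419) = 2.454 kmol/m³.
C_A = C_{A0}e^(−k₁t) = 1.372 kmol/m³, so C_U = C_{A0}−C_A−C_D = 1.134 kmol/m³; C_D/C_U = 2.16.

2.16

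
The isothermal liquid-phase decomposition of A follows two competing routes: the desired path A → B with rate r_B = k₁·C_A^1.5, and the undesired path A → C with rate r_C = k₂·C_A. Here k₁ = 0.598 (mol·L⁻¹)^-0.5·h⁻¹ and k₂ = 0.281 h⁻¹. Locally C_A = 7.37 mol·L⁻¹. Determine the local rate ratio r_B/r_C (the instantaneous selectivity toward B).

5.78

S_{B/C} = r_B/r_C = (k₁·C_A^1.5)/(k₂·C_A) = (k₁/k₂)·C_A^0.5.
= (0.598×7.370^1.5) / (0.281×7.370) = 11.96/2.071 = 5.78.
Since the desired path is higher order in A, keeping C_A high (PFR or concentrated feed) favours B.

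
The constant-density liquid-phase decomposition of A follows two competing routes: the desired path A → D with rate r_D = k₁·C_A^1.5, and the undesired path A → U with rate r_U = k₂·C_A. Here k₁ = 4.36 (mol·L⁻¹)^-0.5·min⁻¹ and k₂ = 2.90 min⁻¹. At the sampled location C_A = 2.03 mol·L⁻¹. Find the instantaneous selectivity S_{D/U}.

S_{D/U} = r_D/r_U = (k₁·C_A^1.5)/(k₂·C_A) = (k₁/k₂)·C_A^0.5.
= (4.36×2.030^1.5) / (2.90×2.030) = 12.61/5.887 = 2.14.

2.14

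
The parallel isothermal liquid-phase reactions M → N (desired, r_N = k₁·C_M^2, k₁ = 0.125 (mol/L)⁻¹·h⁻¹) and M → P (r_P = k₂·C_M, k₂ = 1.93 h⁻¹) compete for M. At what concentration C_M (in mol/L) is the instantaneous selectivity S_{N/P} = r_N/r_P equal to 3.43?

S_{N/P} = (k₁/k₂)·C_M ⇒ C_M = S·k₂/k₁.
= 3.43×1.93/0.125 = 53.0 mol/L.

53.0 mol/L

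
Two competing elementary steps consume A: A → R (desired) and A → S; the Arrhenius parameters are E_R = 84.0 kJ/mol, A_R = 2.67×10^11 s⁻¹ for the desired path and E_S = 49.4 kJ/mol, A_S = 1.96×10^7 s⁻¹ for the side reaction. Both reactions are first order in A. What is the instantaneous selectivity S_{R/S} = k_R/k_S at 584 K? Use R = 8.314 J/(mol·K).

With equal orders, S_{R/S} = k_R/k_S = (A_R/A_S)·exp[(E_S−E_R)/(RT)].
(E_S−E_R)/(RT) = (49.4−84.0)×10³/(8.314×584) = -34600/4855 = -7.126.
k_R/k_S = (2.67×10^11/1.96×10^7)·exp(-7.126) = 13622 × 8.038×10^-4 = 11.0.
Since E_R > E_S, raising the temperature improves selectivity toward R.

11.0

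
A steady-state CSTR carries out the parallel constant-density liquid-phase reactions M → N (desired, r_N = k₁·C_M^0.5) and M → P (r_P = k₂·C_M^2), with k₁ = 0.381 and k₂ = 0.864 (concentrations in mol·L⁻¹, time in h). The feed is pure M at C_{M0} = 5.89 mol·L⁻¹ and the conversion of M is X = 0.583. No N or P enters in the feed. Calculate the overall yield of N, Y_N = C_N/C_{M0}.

Exit C_M = C_{M0}(1−X) = 5.89×0.417 = 2.456 mol·L⁻¹.
Rates in a CSTR are evaluated at the outlet concentration: r_N = 0.381×2.456^0.5 = 0.5971, r_P = 0.864×2.456^2 = 5.212.
Fraction of consumed M going to N: r_N/(r_N+r_P) = 0.1028.
C_N = 0.1028·C_{M0}·X = 0.1028×5.89×0.583 = 0.353 mol·L⁻¹; Y_N = C_N/C_{M0} = 0.0599.

0.0599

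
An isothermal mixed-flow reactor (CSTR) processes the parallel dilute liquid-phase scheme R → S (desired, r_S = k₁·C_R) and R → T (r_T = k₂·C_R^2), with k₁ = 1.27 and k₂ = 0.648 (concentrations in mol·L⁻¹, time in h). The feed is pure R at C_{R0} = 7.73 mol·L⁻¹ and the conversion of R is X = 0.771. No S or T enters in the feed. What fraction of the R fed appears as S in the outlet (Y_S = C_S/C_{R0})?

Exit C_R = C_{R0}(1−X) = 7.73×0.229 = 1.770 mol·L⁻¹.
A CSTR operates uniformly at the exit composition, giving r_S = 2.248 and r_T = 2.031 (each k·C_R^n at C_R = 1.770).
Fraction of consumed R going to S: r_S/(r_S+r_T) = 0.5254.
C_S = 0.5254·C_{R0}·X = 0.5254×7.73×0.771 = 3.13 mol·L⁻¹; Y_S = C_S/C_{R0} = 0.405.

0.405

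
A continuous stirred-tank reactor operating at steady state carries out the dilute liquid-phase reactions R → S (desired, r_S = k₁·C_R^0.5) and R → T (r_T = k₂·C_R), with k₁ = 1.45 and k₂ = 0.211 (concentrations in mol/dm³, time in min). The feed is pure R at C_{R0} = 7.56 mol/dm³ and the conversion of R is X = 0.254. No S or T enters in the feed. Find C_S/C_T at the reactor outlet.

2.89

Exit C_R = C_{R0}(1−X) = 7.56×0.746 = 5.640 mol/dm³.
Rates in a CSTR are evaluated at the outlet concentration: r_S = 1.45×5.640^0.5 = 3.443, r_T = 0.211×5.640 = 1.190.
Overall selectivity = C_S/C_T = r_Sτ/(r_Tτ) = r_S/r_T = 2.89.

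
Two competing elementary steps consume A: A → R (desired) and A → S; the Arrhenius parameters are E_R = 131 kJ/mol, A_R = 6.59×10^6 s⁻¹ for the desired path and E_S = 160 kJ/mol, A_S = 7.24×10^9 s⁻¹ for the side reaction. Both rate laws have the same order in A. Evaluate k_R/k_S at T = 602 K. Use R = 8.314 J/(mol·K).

Since both paths have the same order in A, the concentration cancels and S_{R/S} = k_R/k_S = (A_R/A_S)·exp[(E_S−E_R)/(RT)].
(E_S−E_R)/(RT) = (160−131)×10³/(8.314×602) = 29000/5005 = 5.794.
k_R/k_S = (6.59×10^6/7.24×10^9)·exp(5.794) = 9.102×10^-4 × 328.4 = 0.299.
Since E_R < E_S, lowering the temperature improves selectivity toward R.

0.299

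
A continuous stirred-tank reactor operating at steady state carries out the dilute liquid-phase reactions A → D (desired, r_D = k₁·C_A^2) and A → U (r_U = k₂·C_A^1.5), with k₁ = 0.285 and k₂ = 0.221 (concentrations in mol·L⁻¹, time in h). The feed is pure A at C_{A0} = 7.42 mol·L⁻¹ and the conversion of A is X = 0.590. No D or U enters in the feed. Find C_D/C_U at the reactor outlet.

2.25

Exit C_A = C_{A0}(1−X) = 7.42×0.410 = 3.042 mol·L⁻¹.
A CSTR operates uniformly at the exit composition, giving r_D = 2.638 and r_U = 1.173 (each k·C_A^n at C_A = 3.042).
Overall selectivity = C_D/C_U = r_Dτ/(r_Uτ) = r_D/r_U = 2.25.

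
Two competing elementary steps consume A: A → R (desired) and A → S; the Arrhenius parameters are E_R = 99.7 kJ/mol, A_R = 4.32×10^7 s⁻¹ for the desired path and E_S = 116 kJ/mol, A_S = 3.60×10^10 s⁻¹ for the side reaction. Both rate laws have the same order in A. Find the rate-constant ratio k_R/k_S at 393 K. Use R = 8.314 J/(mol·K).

0.176

With equal orders, S_{R/S} = k_R/k_S = (A_R/A_S)·exp[(E_S−E_R)/(RT)].
(E_S−E_R)/(RT) = (116−99.7)×10³/(8.314×393) = 16300/3267 = 4.989.
k_R/k_S = (4.32×10^7/3.60×10^10)·exp(4.989) = 0.001200 × 146.7 = 0.176.
Since E_R < E_S, lowering the temperature improves selectivity toward R.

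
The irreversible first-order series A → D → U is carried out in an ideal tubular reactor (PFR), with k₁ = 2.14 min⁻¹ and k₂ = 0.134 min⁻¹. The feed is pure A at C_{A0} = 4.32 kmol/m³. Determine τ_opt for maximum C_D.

For first-order series the maximum of C_D occurs at τ_opt = ln(k₂/k₁)/(k₂−k₁).
= ln(0.134/2.14)/(0.134−2.14) = ln(0.06262)/-2.006 = -2.771/-2.006 = 1.38 min.

1.38 min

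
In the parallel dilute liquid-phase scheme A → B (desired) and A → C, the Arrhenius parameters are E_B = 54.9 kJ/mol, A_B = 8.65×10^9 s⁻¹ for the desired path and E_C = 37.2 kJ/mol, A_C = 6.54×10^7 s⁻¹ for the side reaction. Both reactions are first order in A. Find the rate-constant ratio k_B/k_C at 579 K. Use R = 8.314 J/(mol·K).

3.35

With equal orders, S_{B/C} = k_B/k_C = (A_B/A_C)·exp[(E_C−E_B)/(RT)].
(E_C−E_B)/(RT) = (37.2−54.9)×10³/(8.314×579) = -17700/4814 = -3.677.
k_B/k_C = (8.65×10^9/6.54×10^7)·exp(-3.677) = 132.3 × 0.02530 = 3.35.
Since E_B > E_C, raising the temperature improves selectivity toward B.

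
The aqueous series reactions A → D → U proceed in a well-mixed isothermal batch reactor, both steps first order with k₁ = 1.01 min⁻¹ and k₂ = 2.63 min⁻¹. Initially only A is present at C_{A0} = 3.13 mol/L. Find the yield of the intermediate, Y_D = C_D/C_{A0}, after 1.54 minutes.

The intermediate concentration in a first-order A→B→C sequence is C_D = k₁C_{A0}(e^(−k₁t) − e^(−k₂t))/(k₂−k₁).
e^(−k₁t) = e^(−1.01×1.54) = e^(−1.555) = 0.2111; e^(−k₂t) = e^(−4.050) = 0.01742.
C_D = 1.01×3.13/(2.63−1.01) × (0.2111−0.01742) = 1.951×0.1937 = 0.3780 mol/L.
Y_D = C_D/C_{A0} = 0.3780/3.13 = 0.121.

0.121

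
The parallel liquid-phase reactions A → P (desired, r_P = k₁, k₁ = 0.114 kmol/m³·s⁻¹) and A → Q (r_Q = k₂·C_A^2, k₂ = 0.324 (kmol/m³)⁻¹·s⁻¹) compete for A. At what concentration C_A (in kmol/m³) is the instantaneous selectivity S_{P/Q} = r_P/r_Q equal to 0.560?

S_{P/Q} = (k₁/k₂)·C_A^-2 ⇒ C_A = (S·k₂/k₁)^(-0.5).
= (0.560×0.324/0.114)^(-0.5) = (1.592)^(-0.5) = 0.793 kmol/m³.

0.793 kmol/m³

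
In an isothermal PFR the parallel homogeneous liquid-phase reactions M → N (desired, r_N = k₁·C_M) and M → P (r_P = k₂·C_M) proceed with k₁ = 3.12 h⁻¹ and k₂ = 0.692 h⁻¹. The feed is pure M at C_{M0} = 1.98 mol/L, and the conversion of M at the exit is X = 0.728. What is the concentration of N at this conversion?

C_M = C_{M0}(1−X) = 0.5386 mol/L.
Both paths are first order in M, so the instantaneous fraction to N is constant: dC_N/d(−C_M) = k₁/(k₁+k₂) = 0.8185.
C_N = 0.8185·(C_{M0}−C_M) = 0.8185×1.441 = 1.18 mol/L.

1.18 mol/L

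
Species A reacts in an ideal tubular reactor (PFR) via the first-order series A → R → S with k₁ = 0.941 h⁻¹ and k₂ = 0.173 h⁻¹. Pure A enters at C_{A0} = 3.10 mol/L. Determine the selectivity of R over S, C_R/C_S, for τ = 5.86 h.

0.790

Solving the coupled first-order balances gives C_R(τ) = [k₁/(k₂−k₁)]·C_{A0}·(e^(−k₁τ) − e^(−k₂τ)).
e^(−k₁τ) = e^(−0.941×5.86) = e^(−5.514) = 0.004029; e^(−k₂τ) = e^(−1.014) = 0.3628.
C_R = 0.941×3.10/(0.173−0.941) × (0.004029−0.3628) = (-3.798)×(-0.3588) = 1.363 mol/L.
C_A = C_{A0}e^(−k₁τ) = 0.01249 mol/L, so C_S = C_{A0}−C_A−C_R = 1.725 mol/L; C_R/C_S = 0.790.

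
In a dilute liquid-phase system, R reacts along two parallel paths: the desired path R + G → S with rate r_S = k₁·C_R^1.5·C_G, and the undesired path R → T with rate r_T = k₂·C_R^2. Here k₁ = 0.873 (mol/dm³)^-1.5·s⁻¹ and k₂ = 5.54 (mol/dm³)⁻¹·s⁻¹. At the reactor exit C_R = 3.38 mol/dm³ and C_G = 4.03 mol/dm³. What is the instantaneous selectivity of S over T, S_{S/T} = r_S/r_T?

0.345

S_{S/T} = r_S/r_T = (k₁·C_R^1.5·C_G)/(k₂·C_R^2) = (k₁/k₂)·C_R^-0.5·C_G.
= (0.873×3.380^1.5×4.030) / (5.54×3.380^2) = 21.86/63.29 = 0.345.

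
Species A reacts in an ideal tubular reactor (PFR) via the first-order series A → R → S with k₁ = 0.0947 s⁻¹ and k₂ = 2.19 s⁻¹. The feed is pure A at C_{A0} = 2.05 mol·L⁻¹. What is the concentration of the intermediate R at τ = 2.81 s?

The intermediate concentration in a first-order A→B→C sequence is C_R = k₁C_{A0}(e^(−k₁τ) − e^(−k₂τ))/(k₂−k₁).
e^(−k₁τ) = e^(−0.0947×2.81) = e^(−0.2661) = 0.7664; e^(−k₂τ) = e^(−6.154) = 0.002125.
C_R = 0.0947×2.05/(2.19−0.0947) × (0.7664−0.002125) = 0.09265×0.7642 = 0.07081 mol·L⁻¹.

0.0708 mol·L⁻¹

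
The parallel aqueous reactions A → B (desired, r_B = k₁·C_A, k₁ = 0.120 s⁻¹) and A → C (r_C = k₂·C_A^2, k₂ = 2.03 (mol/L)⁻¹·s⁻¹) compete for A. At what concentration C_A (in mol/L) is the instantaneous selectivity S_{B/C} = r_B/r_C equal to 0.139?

S_{B/C} = (k₁/k₂)·C_A⁻¹ ⇒ C_A = (S·k₂/k₁)^(-1).
= (0.139×2.03/0.120)^(-1) = (2.351)^(-1) = 0.425 mol/L.

0.425 mol/L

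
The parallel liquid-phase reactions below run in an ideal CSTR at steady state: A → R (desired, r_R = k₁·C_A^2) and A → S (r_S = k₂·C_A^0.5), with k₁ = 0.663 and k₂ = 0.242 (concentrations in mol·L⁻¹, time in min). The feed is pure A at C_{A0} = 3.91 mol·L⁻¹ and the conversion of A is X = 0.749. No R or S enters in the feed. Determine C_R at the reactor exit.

Exit C_A = C_{A0}(1−X) = 3.91×0.251 = 0.9814 mol·L⁻¹.
A CSTR operates uniformly at the exit composition, giving r_R = 0.6386 and r_S = 0.2397 (each k·C_A^n at C_A = 0.9814).
Fraction of consumed A going to R: r_R/(r_R+r_S) = 0.7270.
C_R = 0.7270·C_{A0}·X = 0.7270×3.91×0.749 = 2.13 mol·L⁻¹.

2.13 mol·L⁻¹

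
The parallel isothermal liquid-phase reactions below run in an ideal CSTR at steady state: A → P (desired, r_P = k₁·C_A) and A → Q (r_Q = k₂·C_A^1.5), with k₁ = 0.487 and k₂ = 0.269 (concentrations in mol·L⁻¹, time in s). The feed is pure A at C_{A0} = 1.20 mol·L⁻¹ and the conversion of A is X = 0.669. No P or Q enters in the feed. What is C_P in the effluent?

0.595 mol·L⁻¹

Exit C_A = C_{A0}(1−X) = 1.20×0.331 = 0.3972 mol·L⁻¹.
A CSTR operates uniformly at the exit composition, giving r_P = 0.1934 and r_Q = 0.06734 (each k·C_A^n at C_A = 0.3972).
Fraction of consumed A going to P: r_P/(r_P+r_Q) = 0.7418.
C_P = 0.7418·C_{A0}·X = 0.7418×1.20×0.669 = 0.595 mol·L⁻¹.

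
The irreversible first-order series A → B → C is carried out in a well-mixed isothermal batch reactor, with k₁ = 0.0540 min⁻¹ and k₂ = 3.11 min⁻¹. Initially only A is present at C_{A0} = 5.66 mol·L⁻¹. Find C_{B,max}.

Evaluating C_B at t_opt = ln(k₂/k₁)/(k₂−k₁) gives C_{B,max}/C_{A0} = (k₁/k₂)^[k₂/(k₂−k₁)].
= (0.0540/3.11)^(3.11/(3.11−0.0540)) = (0.01736)^(1.018) = 0.01616.
C_{B,max} = 0.01616×5.66 = 0.0915 mol·L⁻¹.

0.0915 mol·L⁻¹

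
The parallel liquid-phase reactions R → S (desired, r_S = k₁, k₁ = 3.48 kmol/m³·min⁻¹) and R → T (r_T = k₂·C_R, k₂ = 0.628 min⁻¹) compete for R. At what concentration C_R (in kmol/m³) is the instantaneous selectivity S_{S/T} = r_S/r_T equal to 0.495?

11.2 kmol/m³

S_{S/T} = (k₁/k₂)·C_R⁻¹ ⇒ C_R = (S·k₂/k₁)^(-1).
= (0.495×0.628/3.48)^(-1) = (0.08933)^(-1) = 11.2 kmol/m³.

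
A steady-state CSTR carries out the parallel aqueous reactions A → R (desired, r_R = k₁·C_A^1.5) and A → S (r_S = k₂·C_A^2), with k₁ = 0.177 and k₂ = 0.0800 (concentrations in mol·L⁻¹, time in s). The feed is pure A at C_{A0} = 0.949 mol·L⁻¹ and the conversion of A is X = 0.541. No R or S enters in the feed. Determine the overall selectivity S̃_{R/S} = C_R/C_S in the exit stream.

Exit C_A = C_{A0}(1−X) = 0.949×0.459 = 0.4356 mol·L⁻¹.
In a CSTR the entire volume is at exit conditions, so r_R = 0.177×0.4356^1.5 = 0.05089 and r_S = 0.0800×0.4356^2 = 0.01518.
Overall selectivity = C_R/C_S = r_Rτ/(r_Sτ) = r_R/r_S = 3.35.

3.35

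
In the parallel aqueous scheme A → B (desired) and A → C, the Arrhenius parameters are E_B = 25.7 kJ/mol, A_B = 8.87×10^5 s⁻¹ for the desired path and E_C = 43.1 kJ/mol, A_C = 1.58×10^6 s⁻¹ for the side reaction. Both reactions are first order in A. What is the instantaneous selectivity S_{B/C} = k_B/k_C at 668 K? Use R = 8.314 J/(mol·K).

k_B/k_C = (A_B/A_C)·exp[−(E_B−E_C)/(RT)] = (A_B/A_C)·exp[(E_C−E_B)/(RT)].
(E_C−E_B)/(RT) = (43.1−25.7)×10³/(8.314×668) = 17400/5554 = 3.133.
k_B/k_C = (8.87×10^5/1.58×10^6)·exp(3.133) = 0.5614 × 22.94 = 12.9.
Since E_B < E_C, lowering the temperature improves selectivity toward B.

12.9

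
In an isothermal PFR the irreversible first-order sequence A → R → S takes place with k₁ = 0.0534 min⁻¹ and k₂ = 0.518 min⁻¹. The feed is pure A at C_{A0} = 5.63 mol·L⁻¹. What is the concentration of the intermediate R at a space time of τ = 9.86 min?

Solving the coupled first-order balances gives C_R(τ) = [k₁/(k₂−k₁)]·C_{A0}·(e^(−k₁τ) − e^(−k₂τ)).
e^(−k₁τ) = e^(−0.0534×9.86) = e^(−0.5265) = 0.5907; e^(−k₂τ) = e^(−5.107) = 0.006051.
C_R = 0.0534×5.63/(0.518−0.0534) × (0.5907−0.006051) = 0.6471×0.5846 = 0.3783 mol·L⁻¹.

0.378 mol·L⁻¹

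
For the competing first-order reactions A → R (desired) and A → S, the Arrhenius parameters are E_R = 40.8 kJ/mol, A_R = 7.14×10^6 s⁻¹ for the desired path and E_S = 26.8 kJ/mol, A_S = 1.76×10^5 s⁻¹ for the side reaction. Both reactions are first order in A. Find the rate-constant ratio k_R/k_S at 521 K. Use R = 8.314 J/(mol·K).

Since both paths have the same order in A, the concentration cancels and S_{R/S} = k_R/k_S = (A_R/A_S)·exp[(E_S−E_R)/(RT)].
(E_S−E_R)/(RT) = (26.8−40.8)×10³/(8.314×521) = -14000/4332 = -3.232.
k_R/k_S = (7.14×10^6/1.76×10^5)·exp(-3.232) = 40.57 × 0.03948 = 1.60.

1.60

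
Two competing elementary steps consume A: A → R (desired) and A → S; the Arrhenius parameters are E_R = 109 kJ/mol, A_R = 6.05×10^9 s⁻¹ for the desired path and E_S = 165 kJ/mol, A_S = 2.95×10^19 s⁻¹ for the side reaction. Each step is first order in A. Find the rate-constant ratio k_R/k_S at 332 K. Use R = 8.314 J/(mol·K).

0.133

Since both paths have the same order in A, the concentration cancels and S_{R/S} = k_R/k_S = (A_R/A_S)·exp[(E_S−E_R)/(RT)].
(E_S−E_R)/(RT) = (165−109)×10³/(8.314×332) = 56000/2760 = 20.29.
k_R/k_S = (6.05×10^9/2.95×10^19)·exp(20.29) = 2.051×10^-10 × 6.471×10^8 = 0.133.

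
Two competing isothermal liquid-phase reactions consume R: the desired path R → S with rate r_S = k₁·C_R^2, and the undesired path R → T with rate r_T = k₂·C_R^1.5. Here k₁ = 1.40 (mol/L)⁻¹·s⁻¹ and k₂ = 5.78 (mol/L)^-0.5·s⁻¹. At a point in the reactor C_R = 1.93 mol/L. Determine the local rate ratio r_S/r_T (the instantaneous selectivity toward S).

0.336

S_{S/T} = r_S/r_T = (k₁·C_R^2)/(k₂·C_R^1.5) = (k₁/k₂)·C_R^0.5.
= (1.40×1.930^2) / (5.78×1.930^1.5) = 5.215/15.50 = 0.336.
Since the desired path is higher order in R, keeping C_R high (PFR or concentrated feed) favours S.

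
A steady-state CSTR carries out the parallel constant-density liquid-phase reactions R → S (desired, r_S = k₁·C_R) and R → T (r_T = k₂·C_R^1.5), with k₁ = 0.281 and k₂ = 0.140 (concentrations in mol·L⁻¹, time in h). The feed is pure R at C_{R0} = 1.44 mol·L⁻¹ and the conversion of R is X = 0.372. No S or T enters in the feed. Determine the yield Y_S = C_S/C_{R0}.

Exit C_R = C_{R0}(1−X) = 1.44×0.628 = 0.9043 mol·L⁻¹.
In a CSTR the entire volume is at exit conditions, so r_S = 0.281×0.9043 = 0.2541 and r_T = 0.140×0.9043^1.5 = 0.1204.
Fraction of consumed R going to S: r_S/(r_S+r_T) = 0.6785.
C_S = 0.6785·C_{R0}·X = 0.6785×1.44×0.372 = 0.363 mol·L⁻¹; Y_S = C_S/C_{R0} = 0.252.

0.252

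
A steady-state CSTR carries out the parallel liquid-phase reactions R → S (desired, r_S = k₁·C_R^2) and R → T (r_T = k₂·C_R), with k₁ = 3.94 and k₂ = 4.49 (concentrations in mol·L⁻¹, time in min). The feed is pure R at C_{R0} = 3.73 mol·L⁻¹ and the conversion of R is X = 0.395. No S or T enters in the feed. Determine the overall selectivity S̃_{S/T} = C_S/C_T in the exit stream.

Exit C_R = C_{R0}(1−X) = 3.73×0.605 = 2.257 mol·L⁻¹.
Rates in a CSTR are evaluated at the outlet concentration: r_S = 3.94×2.257^2 = 20.06, r_T = 4.49×2.257 = 10.13.
Overall selectivity = C_S/C_T = r_Sτ/(r_Tτ) = r_S/r_T = 1.98.

1.98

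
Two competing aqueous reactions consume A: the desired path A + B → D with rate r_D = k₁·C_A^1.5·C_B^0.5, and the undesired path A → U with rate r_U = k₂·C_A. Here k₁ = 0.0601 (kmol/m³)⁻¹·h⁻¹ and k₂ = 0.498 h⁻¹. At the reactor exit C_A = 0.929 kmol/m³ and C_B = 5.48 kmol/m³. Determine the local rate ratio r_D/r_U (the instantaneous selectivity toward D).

S_{D/U} = r_D/r_U = (k₁·C_A^1.5·C_B^0.5)/(k₂·C_A) = (k₁/k₂)·C_A^0.5·C_B^0.5.
= (0.0601×0.9290^1.5×5.480^0.5) / (0.498×0.9290) = 0.1260/0.4626 = 0.272.
Since the desired path is higher order in A, keeping C_A high (PFR or concentrated feed) favours D.

0.272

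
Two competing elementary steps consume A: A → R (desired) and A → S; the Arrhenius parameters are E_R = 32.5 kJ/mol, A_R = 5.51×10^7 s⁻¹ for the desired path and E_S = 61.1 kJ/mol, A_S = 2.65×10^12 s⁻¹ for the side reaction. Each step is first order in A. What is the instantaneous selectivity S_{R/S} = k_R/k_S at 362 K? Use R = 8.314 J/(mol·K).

k_R/k_S = (A_R/A_S)·exp[−(E_R−E_S)/(RT)] = (A_R/A_S)·exp[(E_S−E_R)/(RT)].
(E_S−E_R)/(RT) = (61.1−32.5)×10³/(8.314×362) = 28600/3010 = 9.503.
k_R/k_S = (5.51×10^7/2.65×10^12)·exp(9.503) = 2.079×10^-5 × 13396 = 0.279.

0.279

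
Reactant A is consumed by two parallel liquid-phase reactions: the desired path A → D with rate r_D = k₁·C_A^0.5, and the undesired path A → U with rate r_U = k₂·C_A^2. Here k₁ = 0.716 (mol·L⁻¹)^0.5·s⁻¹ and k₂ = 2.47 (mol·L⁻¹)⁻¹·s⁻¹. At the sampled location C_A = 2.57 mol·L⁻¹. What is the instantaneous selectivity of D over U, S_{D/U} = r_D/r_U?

0.0704

S_{D/U} = r_D/r_U = (k₁·C_A^0.5)/(k₂·C_A^2) = (k₁/k₂)·C_A^-1.5.
= (0.716×2.570^0.5) / (2.47×2.570^2) = 1.148/16.31 = 0.0704.
The undesired path is higher order in A, so low C_A (CSTR or dilute feed) favours D.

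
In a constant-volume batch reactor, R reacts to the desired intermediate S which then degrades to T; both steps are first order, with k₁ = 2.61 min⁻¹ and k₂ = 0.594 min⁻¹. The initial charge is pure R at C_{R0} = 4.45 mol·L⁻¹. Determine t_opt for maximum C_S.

0.734 min

The intermediate peaks when r₁ = r₂, i.e. k₁e^(−k₁t) = k₂e^(−k₂t), giving t_opt = ln(k₂/k₁)/(k₂−k₁).
= ln(0.594/2.61)/(0.594−2.61) = ln(0.2276)/-2.016 = -1.480/-2.016 = 0.734 min.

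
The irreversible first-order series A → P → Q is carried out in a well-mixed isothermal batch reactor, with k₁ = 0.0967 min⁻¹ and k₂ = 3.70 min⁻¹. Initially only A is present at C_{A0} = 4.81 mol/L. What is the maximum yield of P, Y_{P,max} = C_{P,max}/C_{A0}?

0.0237

At the optimum, C_{P,max}/C_{A0} = (k₁/k₂)^[k₂/(k₂−k₁)].
= (0.0967/3.70)^(3.70/(3.70−0.0967)) = (0.02614)^(1.027) = 0.02370.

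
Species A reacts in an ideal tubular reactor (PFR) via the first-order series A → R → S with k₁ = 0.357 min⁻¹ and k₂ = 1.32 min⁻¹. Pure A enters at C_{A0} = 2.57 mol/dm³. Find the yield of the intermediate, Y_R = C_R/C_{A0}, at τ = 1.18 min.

0.165

For first-order series with pure A initially, C_R(τ) = k₁C_{A0}/(k₂−k₁)·(e^(−k₁τ) − e^(−k₂τ)).
e^(−k₁τ) = e^(−0.357×1.18) = e^(−0.4213) = 0.6562; e^(−k₂τ) = e^(−1.558) = 0.2106.
C_R = 0.357×2.57/(1.32−0.357) × (0.6562−0.2106) = 0.9527×0.4456 = 0.4245 mol/dm³.
Y_R = C_R/C_{A0} = 0.4245/2.57 = 0.165.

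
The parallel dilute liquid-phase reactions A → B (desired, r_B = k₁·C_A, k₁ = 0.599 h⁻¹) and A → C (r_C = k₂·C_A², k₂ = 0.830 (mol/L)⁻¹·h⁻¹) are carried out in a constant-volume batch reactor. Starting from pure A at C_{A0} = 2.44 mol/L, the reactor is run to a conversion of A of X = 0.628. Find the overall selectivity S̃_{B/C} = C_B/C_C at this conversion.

0.454

C_A = C_{A0}(1−X) = 0.9077 mol/L.
Along a PFR/batch, dC_B/dC_A = −r_B/(r_B+r_C) = −k₁/(k₁+k₂·C_A).
Integrating from C_{A0} to C_A: C_B = (0.599/0.830)·ln[(0.599+0.830·2.44)/(0.599+0.830·0.908)] = 0.7217·ln(2.624/1.352) = 0.4784 mol/L.
C_C = (C_{A0}−C_A)−C_B = 1.054 mol/L; S̃_{B/C} = 0.4784/1.054 = 0.454.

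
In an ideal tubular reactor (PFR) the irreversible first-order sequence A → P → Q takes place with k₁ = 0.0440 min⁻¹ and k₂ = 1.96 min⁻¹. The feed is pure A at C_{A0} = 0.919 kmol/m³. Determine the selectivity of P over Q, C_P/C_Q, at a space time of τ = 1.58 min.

0.436

Solving the coupled first-order balances gives C_P(τ) = [k₁/(k₂−k₁)]·C_{A0}·(e^(−k₁τ) − e^(−k₂τ)).
e^(−k₁τ) = e^(−0.0440×1.58) = e^(−0.06952) = 0.9328; e^(−k₂τ) = e^(−3.097) = 0.04519.
C_P = 0.0440×0.919/(1.96−0.0440) × (0.9328−0.04519) = 0.02110×0.8876 = 0.01873 kmol/m³.
C_A = C_{A0}e^(−k₁τ) = 0.8573 kmol/m³, so C_Q = C_{A0}−C_A−C_P = 0.04299 kmol/m³; C_P/C_Q = 0.436.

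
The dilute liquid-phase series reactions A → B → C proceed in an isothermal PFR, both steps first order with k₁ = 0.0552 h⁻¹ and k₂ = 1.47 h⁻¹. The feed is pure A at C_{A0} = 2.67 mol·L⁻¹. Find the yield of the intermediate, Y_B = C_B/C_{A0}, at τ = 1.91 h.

0.0328

Solving the coupled first-order balances gives C_B(τ) = [k₁/(k₂−k₁)]·C_{A0}·(e^(−k₁τ) − e^(−k₂τ)).
e^(−k₁τ) = e^(−0.0552×1.91) = e^(−0.1054) = 0.8999; e^(−k₂τ) = e^(−2.808) = 0.06034.
C_B = 0.0552×2.67/(1.47−0.0552) × (0.8999−0.06034) = 0.1042×0.8396 = 0.08746 mol·L⁻¹.
Y_B = C_B/C_{A0} = 0.08746/2.67 = 0.0328.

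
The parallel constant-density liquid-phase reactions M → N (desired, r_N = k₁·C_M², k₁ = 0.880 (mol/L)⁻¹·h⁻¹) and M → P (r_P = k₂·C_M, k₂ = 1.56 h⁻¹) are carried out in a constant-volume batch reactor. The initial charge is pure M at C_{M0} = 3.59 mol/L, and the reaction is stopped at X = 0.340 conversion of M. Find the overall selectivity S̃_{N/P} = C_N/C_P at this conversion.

C_M = C_{M0}(1−X) = 2.369 mol/L.
Along a PFR/batch, dC_P/dC_M = −r_P/(r_N+r_P) = −k₂/(k₂+k₁·C_M).
Integrating from C_{M0} to C_M: C_P = (1.56/0.880)·ln[(1.56+0.880·3.59)/(1.56+0.880·2.37)] = 1.773·ln(4.719/3.645) = 0.4578 mol/L.
Then C_N = (C_{M0}−C_M) − C_P = 1.221 − 0.4578 = 0.7628 mol/L.
S̃_{N/P} = C_N/C_P = 0.7628/0.4578 = 1.67.

1.67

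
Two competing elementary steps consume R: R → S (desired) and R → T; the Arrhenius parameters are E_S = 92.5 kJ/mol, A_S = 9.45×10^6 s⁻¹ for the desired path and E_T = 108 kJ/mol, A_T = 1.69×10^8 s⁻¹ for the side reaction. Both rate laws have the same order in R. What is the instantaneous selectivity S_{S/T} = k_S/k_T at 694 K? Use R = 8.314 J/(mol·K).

Since both paths have the same order in R, the concentration cancels and S_{S/T} = k_S/k_T = (A_S/A_T)·exp[(E_T−E_S)/(RT)].
(E_T−E_S)/(RT) = (108−92.5)×10³/(8.314×694) = 15500/5770 = 2.686.
k_S/k_T = (9.45×10^6/1.69×10^8)·exp(2.686) = 0.05592 × 14.68 = 0.821.

0.821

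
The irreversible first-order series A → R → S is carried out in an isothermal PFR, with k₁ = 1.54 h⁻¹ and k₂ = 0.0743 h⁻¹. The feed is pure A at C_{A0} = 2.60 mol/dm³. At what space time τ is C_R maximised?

2.07 h

Setting dC_R/dτ = 0 gives τ_opt = ln(k₂/k₁)/(k₂−k₁).
= ln(0.0743/1.54)/(0.0743−1.54) = ln(0.04825)/-1.466 = -3.031/-1.466 = 2.07 h.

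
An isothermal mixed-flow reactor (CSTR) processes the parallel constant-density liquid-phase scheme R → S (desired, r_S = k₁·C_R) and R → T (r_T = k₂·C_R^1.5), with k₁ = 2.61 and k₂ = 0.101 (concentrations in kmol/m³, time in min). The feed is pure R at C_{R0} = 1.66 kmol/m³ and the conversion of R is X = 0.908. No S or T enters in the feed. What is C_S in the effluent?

Exit C_R = C_{R0}(1−X) = 1.66×0.0920 = 0.1527 kmol/m³.
In a CSTR the entire volume is at exit conditions, so r_S = 2.61×0.1527 = 0.3986 and r_T = 0.101×0.1527^1.5 = 0.006028.
Fraction of consumed R going to S: r_S/(r_S+r_T) = 0.9851.
C_S = 0.9851·C_{R0}·X = 0.9851×1.66×0.908 = 1.48 kmol/m³.

1.48 kmol/m³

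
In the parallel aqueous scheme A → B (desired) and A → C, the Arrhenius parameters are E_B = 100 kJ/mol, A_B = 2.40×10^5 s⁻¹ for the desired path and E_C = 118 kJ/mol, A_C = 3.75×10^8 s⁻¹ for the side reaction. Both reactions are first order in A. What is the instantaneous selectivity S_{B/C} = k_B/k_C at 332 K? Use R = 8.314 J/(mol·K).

0.435

Since both paths have the same order in A, the concentration cancels and S_{B/C} = k_B/k_C = (A_B/A_C)·exp[(E_C−E_B)/(RT)].
(E_C−E_B)/(RT) = (118−100)×10³/(8.314×332) = 18000/2760 = 6.521.
k_B/k_C = (2.40×10^5/3.75×10^8)·exp(6.521) = 6.400×10^-4 × 679.4 = 0.435.
Since E_B < E_C, lowering the temperature improves selectivity toward B.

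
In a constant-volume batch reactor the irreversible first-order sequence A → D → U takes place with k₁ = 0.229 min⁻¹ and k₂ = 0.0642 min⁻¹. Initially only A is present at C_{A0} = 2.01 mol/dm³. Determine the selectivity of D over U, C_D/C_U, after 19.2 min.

0.647

For first-order series with pure A initially, C_D(t) = k₁C_{A0}/(k₂−k₁)·(e^(−k₁t) − e^(−k₂t)).
e^(−k₁t) = e^(−0.229×19.2) = e^(−4.397) = 0.01232; e^(−k₂t) = e^(−1.233) = 0.2915.
C_D = 0.229×2.01/(0.0642−0.229) × (0.01232−0.2915) = (-2.793)×(-0.2792) = 0.7798 mol/dm³.
C_A = C_{A0}e^(−k₁t) = 0.02476 mol/dm³, so C_U = C_{A0}−C_A−C_D = 1.205 mol/dm³; C_D/C_U = 0.647.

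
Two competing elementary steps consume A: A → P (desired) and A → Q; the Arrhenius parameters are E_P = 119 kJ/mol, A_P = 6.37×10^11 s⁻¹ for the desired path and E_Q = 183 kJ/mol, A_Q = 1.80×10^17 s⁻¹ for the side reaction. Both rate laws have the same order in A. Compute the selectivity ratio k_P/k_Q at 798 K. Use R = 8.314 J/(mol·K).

0.0547

Since both paths have the same order in A, the concentration cancels and S_{P/Q} = k_P/k_Q = (A_P/A_Q)·exp[(E_Q−E_P)/(RT)].
(E_Q−E_P)/(RT) = (183−119)×10³/(8.314×798) = 64000/6635 = 9.646.
k_P/k_Q = (6.37×10^11/1.80×10^17)·exp(9.646) = 3.539×10^-6 × 15467 = 0.0547.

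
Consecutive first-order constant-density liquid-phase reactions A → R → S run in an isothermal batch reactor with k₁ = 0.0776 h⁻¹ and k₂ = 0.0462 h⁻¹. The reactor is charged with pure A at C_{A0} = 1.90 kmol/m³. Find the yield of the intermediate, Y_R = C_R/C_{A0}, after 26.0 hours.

0.415

For first-order series with pure A initially, C_R(t) = k₁C_{A0}/(k₂−k₁)·(e^(−k₁t) − e^(−k₂t)).
e^(−k₁t) = e^(−0.0776×26.0) = e^(−2.018) = 0.1330; e^(−k₂t) = e^(−1.201) = 0.3008.
C_R = 0.0776×1.90/(0.0462−0.0776) × (0.1330−0.3008) = (-4.696)×(-0.1679) = 0.7882 kmol/m³.
Y_R = C_R/C_{A0} = 0.7882/1.90 = 0.415.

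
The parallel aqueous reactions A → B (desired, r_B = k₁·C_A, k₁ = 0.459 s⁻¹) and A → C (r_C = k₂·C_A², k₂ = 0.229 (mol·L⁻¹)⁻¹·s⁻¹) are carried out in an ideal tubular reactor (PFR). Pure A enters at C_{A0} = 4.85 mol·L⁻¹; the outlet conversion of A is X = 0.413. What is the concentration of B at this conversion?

C_A = C_{A0}(1−X) = 2.847 mol·L⁻¹.
Along a PFR/batch, dC_B/dC_A = −r_B/(r_B+r_C) = −k₁/(k₁+k₂·C_A).
Integrating from C_{A0} to C_A: C_B = (0.459/0.229)·ln[(0.459+0.229·4.85)/(0.459+0.229·2.85)] = 2.004·ln(1.570/1.111) = 0.6928 mol·L⁻¹.

0.693 mol·L⁻¹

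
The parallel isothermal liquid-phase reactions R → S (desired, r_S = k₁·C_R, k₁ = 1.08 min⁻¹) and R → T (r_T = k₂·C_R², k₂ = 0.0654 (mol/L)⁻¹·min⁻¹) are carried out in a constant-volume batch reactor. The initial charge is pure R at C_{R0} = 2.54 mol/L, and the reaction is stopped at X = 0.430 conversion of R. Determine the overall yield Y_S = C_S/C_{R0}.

0.384

C_R = C_{R0}(1−X) = 1.448 mol/L.
Along a PFR/batch, dC_S/dC_R = −r_S/(r_S+r_T) = −k₁/(k₁+k₂·C_R).
Integrating from C_{R0} to C_R: C_S = (1.08/0.0654)·ln[(1.08+0.0654·2.54)/(1.08+0.0654·1.45)] = 16.51·ln(1.246/1.175) = 0.9748 mol/L.
Y_S = C_S/C_{R0} = 0.9748/2.54 = 0.384.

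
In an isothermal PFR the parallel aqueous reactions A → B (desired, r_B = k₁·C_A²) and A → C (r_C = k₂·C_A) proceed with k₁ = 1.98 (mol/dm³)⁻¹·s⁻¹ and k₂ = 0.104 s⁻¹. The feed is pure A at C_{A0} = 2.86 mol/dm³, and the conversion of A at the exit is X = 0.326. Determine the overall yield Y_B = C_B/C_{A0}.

0.319

C_A = C_{A0}(1−X) = 1.928 mol/dm³.
Along a PFR/batch, dC_C/dC_A = −r_C/(r_B+r_C) = −k₂/(k₂+k₁·C_A).
Integrating from C_{A0} to C_A: C_C = (0.104/1.98)·ln[(0.104+1.98·2.86)/(0.104+1.98·1.93)] = 0.05253·ln(5.767/3.921) = 0.02027 mol/dm³.
Then C_B = (C_{A0}−C_A) − C_C = 0.9324 − 0.02027 = 0.9121 mol/dm³.
Y_B = C_B/C_{A0} = 0.9121/2.86 = 0.319.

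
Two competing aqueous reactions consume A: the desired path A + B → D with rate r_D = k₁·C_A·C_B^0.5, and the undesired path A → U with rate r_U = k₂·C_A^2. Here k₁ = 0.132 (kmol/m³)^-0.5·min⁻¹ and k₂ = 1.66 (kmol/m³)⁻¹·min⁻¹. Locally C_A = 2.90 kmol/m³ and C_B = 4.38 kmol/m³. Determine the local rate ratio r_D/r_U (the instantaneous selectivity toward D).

0.0574

S_{D/U} = r_D/r_U = (k₁·C_A·C_B^0.5)/(k₂·C_A^2) = (k₁/k₂)·C_A⁻¹·C_B^0.5.
= (0.132×2.900×4.380^0.5) / (1.66×2.900^2) = 0.8011/13.96 = 0.0574.
The undesired path is higher order in A, so low C_A (CSTR or dilute feed) favours D.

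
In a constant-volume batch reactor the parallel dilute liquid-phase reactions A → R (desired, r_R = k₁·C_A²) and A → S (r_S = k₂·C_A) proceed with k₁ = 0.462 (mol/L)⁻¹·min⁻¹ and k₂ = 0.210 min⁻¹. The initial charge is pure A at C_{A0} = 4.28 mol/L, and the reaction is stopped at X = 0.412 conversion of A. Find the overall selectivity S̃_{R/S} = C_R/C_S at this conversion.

C_A = C_{A0}(1−X) = 2.517 mol/L.
Along a PFR/batch, dC_S/dC_A = −r_S/(r_R+r_S) = −k₂/(k₂+k₁·C_A).
Integrating from C_{A0} to C_A: C_S = (0.210/0.462)·ln[(0.210+0.462·4.28)/(0.210+0.462·2.52)] = 0.4545·ln(2.187/1.373) = 0.2118 mol/L.
Then C_R = (C_{A0}−C_A) − C_S = 1.763 − 0.2118 = 1.552 mol/L.
S̃_{R/S} = C_R/C_S = 1.552/0.2118 = 7.33.

7.33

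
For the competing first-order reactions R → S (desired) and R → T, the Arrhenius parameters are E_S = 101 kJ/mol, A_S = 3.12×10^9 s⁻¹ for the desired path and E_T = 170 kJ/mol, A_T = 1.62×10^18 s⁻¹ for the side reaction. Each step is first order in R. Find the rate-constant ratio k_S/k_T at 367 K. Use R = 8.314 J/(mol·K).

k_S/k_T = (A_S/A_T)·exp[−(E_S−E_T)/(RT)] = (A_S/A_T)·exp[(E_T−E_S)/(RT)].
(E_T−E_S)/(RT) = (170−101)×10³/(8.314×367) = 69000/3051 = 22.61.
k_S/k_T = (3.12×10^9/1.62×10^18)·exp(22.61) = 1.926×10^-9 × 6.623×10^9 = 12.8.
Since E_S < E_T, lowering the temperature improves selectivity toward S.

12.8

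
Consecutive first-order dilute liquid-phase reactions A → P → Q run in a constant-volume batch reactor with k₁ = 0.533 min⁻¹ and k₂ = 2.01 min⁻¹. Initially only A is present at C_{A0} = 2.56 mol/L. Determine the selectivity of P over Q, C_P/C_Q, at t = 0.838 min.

0.835

For first-order series with pure A initially, C_P(t) = k₁C_{A0}/(k₂−k₁)·(e^(−k₁t) − e^(−k₂t)).
e^(−k₁t) = e^(−0.533×0.838) = e^(−0.4467) = 0.6398; e^(−k₂t) = e^(−1.684) = 0.1856.
C_P = 0.533×2.56/(2.01−0.533) × (0.6398−0.1856) = 0.9238×0.4542 = 0.4196 mol/L.
C_A = C_{A0}e^(−k₁t) = 1.638 mol/L, so C_Q = C_{A0}−C_A−C_P = 0.5026 mol/L; C_P/C_Q = 0.835.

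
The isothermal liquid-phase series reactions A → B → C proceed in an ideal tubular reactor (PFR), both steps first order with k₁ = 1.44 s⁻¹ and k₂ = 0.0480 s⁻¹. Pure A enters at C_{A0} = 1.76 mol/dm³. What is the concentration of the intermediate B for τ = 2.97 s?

Solving the coupled first-order balances gives C_B(τ) = [k₁/(k₂−k₁)]·C_{A0}·(e^(−k₁τ) − e^(−k₂τ)).
e^(−k₁τ) = e^(−1.44×2.97) = e^(−4.277) = 0.01389; e^(−k₂τ) = e^(−0.1426) = 0.8671.
C_B = 1.44×1.76/(0.0480−1.44) × (0.01389−0.8671) = (-1.821)×(-0.8532) = 1.554 mol/dm³.

1.55 mol/dm³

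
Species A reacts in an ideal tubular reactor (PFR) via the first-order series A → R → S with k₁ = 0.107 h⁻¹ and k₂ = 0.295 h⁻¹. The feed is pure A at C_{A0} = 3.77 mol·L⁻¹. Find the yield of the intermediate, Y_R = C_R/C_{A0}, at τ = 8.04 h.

0.188

The intermediate concentration in a first-order A→B→C sequence is C_R = k₁C_{A0}(e^(−k₁τ) − e^(−k₂τ))/(k₂−k₁).
e^(−k₁τ) = e^(−0.107×8.04) = e^(−0.8603) = 0.4230; e^(−k₂τ) = e^(−2.372) = 0.09331.
C_R = 0.107×3.77/(0.295−0.107) × (0.4230−0.09331) = 2.146×0.3297 = 0.7075 mol·L⁻¹.
Y_R = C_R/C_{A0} = 0.7075/3.77 = 0.188.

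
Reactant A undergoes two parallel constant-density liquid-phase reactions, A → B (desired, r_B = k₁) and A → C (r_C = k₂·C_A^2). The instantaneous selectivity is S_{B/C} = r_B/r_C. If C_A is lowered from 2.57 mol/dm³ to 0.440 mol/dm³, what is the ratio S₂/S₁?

34.1

S_{B/C} = (k₁/k₂)·C_A^-2, so S₂/S₁ = (C_{A,2}/C_{A,1})^-2.
= (0.440/2.57)^(-2) = (0.1712)^(-2) = 34.1.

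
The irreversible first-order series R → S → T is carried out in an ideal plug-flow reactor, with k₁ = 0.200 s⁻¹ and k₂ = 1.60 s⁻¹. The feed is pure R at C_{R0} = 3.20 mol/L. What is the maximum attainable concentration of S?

0.297 mol/L

Evaluating C_S at τ_opt = ln(k₂/k₁)/(k₂−k₁) gives C_{S,max}/C_{R0} = (k₁/k₂)^[k₂/(k₂−k₁)].
= (0.200/1.60)^(1.60/(1.60−0.200)) = (0.1250)^(1.143) = 0.09287.
C_{S,max} = 0.09287×3.20 = 0.297 mol/L.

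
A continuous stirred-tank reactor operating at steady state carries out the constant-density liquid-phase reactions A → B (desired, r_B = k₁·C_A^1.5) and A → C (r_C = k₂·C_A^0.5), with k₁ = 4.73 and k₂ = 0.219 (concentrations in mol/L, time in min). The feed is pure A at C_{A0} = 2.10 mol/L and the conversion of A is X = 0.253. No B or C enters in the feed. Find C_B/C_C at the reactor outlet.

33.9

Exit C_A = C_{A0}(1−X) = 2.10×0.747 = 1.569 mol/L.
A CSTR operates uniformly at the exit composition, giving r_B = 9.293 and r_C = 0.2743 (each k·C_A^n at C_A = 1.569).
Overall selectivity = C_B/C_C = r_Bτ/(r_Cτ) = r_B/r_C = 33.9.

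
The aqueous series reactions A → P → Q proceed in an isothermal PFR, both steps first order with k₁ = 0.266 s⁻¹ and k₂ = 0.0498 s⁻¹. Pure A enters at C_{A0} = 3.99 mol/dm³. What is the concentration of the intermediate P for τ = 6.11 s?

2.65 mol/dm³

For first-order series with pure A initially, C_P(τ) = k₁C_{A0}/(k₂−k₁)·(e^(−k₁τ) − e^(−k₂τ)).
e^(−k₁τ) = e^(−0.266×6.11) = e^(−1.625) = 0.1969; e^(−k₂τ) = e^(−0.3043) = 0.7377.
C_P = 0.266×3.99/(0.0498−0.266) × (0.1969−0.7377) = (-4.909)×(-0.5408) = 2.655 mol/dm³.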